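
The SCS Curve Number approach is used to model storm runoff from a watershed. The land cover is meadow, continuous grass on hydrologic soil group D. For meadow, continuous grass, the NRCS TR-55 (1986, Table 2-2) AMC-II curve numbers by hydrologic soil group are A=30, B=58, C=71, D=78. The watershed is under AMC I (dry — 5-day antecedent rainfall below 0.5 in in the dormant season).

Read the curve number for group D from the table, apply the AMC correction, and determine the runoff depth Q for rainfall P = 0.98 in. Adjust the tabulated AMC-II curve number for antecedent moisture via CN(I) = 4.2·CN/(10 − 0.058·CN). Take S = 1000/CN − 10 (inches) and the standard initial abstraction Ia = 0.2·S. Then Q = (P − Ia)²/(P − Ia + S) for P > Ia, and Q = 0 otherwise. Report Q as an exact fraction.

Q = 0 in ≈ 0.000 in

NRCS table: meadow, continuous grass, soil group D → CN(II) = 78
Adjust CN=78 to AMC I: 4.2·78/(10 − 0.058·78) → (1638/5) ÷ (1369/250) = 81900/1369 ≈ 59.825
S = 1000/(81900/1369) − 10 = 5500/819 in ≈ 6.716 in
Initial abstraction Ia = S/5 = (5500/819)/5 = 1100/819 ≈ 1.343 in
P = 0.980 ≤ Ia = 1.343 in: entire storm abstracted, Q = 0.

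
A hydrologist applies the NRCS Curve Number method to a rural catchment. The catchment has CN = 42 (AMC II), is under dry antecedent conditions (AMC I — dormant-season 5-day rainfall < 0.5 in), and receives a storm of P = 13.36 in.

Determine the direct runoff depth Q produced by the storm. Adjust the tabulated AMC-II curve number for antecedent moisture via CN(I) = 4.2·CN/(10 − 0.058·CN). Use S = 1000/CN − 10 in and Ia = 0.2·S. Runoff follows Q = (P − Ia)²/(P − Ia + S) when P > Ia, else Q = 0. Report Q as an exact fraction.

Adjust CN=42 to AMC I: 4.2·42/(10 − 0.058·42) → (882/5) ÷ (1891/250) = 44100/1891 ≈ 23.321
Max retention: S = 1000/(44100/1891) − 10 = 14500/441 in (≈ 32.880 in)
Ia = 0.2·(14500/441) = 2900/441 in ≈ 6.576 in
Since P=13.360 > Ia=6.576: effective rainfall P−Ia = 74794/11025 in
Q = (74794/11025)²/((74794/11025) + 14500/441) = (5594142436/121550625)/(437294/11025) = 2797071218/2410583175 in ≈ 1.160 in

Q = 2797071218/2410583175 in ≈ 1.160 in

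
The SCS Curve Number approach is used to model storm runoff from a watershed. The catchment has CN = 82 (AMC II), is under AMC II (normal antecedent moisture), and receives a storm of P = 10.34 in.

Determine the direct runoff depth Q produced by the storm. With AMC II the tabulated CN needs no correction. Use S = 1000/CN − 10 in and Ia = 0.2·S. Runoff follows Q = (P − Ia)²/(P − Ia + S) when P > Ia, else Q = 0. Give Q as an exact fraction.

CN(II) = 82; AMC II needs no correction.
Max retention: S = 1000/82 − 10 = 90/41 in (≈ 2.195 in)
Ia = 0.2·(90/41) = 18/41 in ≈ 0.439 in
Since P=10.340 > Ia=0.439: effective rainfall P−Ia = 20297/2050 in
Q: (20297/2050)² ÷ (24797/2050) = 411968209/50833850 in (≈ 8.104 in)

Q = 411968209/50833850 in ≈ 8.104 in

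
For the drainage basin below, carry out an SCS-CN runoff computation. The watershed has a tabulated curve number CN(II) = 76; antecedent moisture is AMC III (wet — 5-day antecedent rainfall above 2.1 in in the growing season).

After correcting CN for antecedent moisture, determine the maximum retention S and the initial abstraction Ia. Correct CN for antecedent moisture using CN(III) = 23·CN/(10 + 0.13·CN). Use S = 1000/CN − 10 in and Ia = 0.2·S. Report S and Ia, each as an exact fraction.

S = 600/437 in ≈ 1.373 in; Ia = 120/437 in ≈ 0.275 in

Adjust CN=76 to AMC III: 23·76/(10 + 0.13·76) → 1748 ÷ (497/25) = 43700/497 ≈ 87.928
Max retention: S = 1000/(43700/497) − 10 = 600/437 in (≈ 1.373 in)
Initial abstraction Ia = S/5 = (600/437)/5 = 120/437 ≈ 0.275 in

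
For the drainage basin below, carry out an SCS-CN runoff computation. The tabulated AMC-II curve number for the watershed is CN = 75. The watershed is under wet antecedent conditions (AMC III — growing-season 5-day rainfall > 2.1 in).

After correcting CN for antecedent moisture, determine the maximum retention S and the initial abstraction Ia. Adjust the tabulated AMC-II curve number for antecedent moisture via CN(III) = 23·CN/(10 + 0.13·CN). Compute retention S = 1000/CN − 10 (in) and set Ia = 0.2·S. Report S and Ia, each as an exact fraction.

CN(III) from CN(II)=75: (23·75)/(10 + 0.13·75) = 6900/79 ≈ 87.342
Retention S: 1000/CN − 10 with CN=87.342 → S = 100/69 ≈ 1.449 in
Initial abstraction Ia = S/5 = (100/69)/5 = 20/69 ≈ 0.290 in

S = 100/69 in ≈ 1.449 in; Ia = 20/69 in ≈ 0.290 in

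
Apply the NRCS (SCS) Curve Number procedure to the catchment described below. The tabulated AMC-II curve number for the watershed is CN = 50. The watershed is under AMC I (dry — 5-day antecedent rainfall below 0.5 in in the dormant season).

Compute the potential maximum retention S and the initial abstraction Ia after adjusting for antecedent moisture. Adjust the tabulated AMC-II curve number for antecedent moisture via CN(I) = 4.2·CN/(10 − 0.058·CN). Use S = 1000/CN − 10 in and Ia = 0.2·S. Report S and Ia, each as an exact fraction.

Adjust CN=50 to AMC I: 4.2·50/(10 − 0.058·50) → 210 ÷ (71/10) = 2100/71 ≈ 29.577
Retention S: 1000/CN − 10 with CN=29.577 → S = 500/21 ≈ 23.810 in
Initial abstraction Ia = S/5 = (500/21)/5 = 100/21 ≈ 4.762 in

S = 500/21 in ≈ 23.810 in; Ia = 100/21 in ≈ 4.762 in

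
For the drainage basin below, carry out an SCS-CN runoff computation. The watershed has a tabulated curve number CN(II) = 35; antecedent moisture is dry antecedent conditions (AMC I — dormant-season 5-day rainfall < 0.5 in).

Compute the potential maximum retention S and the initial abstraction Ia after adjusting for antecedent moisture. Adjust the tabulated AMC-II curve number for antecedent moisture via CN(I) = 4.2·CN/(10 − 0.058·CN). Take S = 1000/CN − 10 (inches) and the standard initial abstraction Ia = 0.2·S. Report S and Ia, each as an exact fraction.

S = 6500/147 in ≈ 44.218 in; Ia = 1300/147 in ≈ 8.844 in

CN(I) from CN(II)=35: (4.2·35)/(10 − 0.058·35) = 14700/797 ≈ 18.444
Retention S: 1000/CN − 10 with CN=18.444 → S = 6500/147 ≈ 44.218 in
Ia = 0.2S: 0.2·44.218 = 8.844 in (exactly 1300/147)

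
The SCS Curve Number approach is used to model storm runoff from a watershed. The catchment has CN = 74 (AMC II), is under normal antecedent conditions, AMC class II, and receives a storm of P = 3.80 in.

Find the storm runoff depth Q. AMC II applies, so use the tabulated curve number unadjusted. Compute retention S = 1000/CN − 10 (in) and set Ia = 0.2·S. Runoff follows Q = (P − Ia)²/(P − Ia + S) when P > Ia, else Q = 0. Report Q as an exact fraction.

AMC II — tabulated CN = 74 applies directly.
Max retention: S = 1000/74 − 10 = 130/37 in (≈ 3.514 in)
Initial abstraction Ia = S/5 = (130/37)/5 = 26/37 ≈ 0.703 in
P − Ia = 3.800 − 0.703 = 573/185 ≈ 3.097 in (> 0, runoff occurs)
Q = (573/185)²/((573/185) + 130/37) = (328329/34225)/(1223/185) = 328329/226255 in ≈ 1.451 in

Q = 328329/226255 in ≈ 1.451 in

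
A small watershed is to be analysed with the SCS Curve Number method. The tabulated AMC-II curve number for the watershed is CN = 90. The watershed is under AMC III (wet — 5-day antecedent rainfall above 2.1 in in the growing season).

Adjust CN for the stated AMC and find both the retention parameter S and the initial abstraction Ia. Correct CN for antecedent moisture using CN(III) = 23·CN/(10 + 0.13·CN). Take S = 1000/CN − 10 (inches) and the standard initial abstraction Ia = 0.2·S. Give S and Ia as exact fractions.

S = 100/207 in ≈ 0.483 in; Ia = 20/207 in ≈ 0.097 in

CN(III) from CN(II)=90: (23·90)/(10 + 0.13·90) = 20700/217 ≈ 95.392
S = 1000/(20700/217) − 10 = 100/207 in ≈ 0.483 in
Initial abstraction Ia = S/5 = (100/207)/5 = 20/207 ≈ 0.097 in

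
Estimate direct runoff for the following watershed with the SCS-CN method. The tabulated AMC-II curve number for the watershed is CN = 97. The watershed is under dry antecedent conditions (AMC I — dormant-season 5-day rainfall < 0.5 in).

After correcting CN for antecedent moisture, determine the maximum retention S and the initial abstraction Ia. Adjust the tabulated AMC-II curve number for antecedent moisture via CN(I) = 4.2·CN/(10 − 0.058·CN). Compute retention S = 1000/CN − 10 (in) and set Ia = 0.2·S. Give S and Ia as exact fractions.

S = 500/679 in ≈ 0.736 in; Ia = 100/679 in ≈ 0.147 in

CN(I) from CN(II)=97: (4.2·97)/(10 − 0.058·97) = 67900/729 ≈ 93.141
Retention S: 1000/CN − 10 with CN=93.141 → S = 500/679 ≈ 0.736 in
Ia = 0.2S: 0.2·0.736 = 0.147 in (exactly 100/679)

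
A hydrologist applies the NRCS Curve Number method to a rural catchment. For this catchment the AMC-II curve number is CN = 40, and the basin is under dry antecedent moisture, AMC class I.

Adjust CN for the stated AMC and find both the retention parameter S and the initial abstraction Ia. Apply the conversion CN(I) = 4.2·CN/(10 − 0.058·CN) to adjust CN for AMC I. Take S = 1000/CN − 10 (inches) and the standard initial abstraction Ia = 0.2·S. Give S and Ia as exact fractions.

S = 250/7 in ≈ 35.714 in; Ia = 50/7 in ≈ 7.143 in

Dry (AMC I): CN(I) = 4.2·40/(10 − 0.058·40) = 168/(192/25) = 175/8 ≈ 21.875
Max retention: S = 1000/(175/8) − 10 = 250/7 in (≈ 35.714 in)
Initial abstraction Ia = S/5 = (250/7)/5 = 50/7 ≈ 7.143 in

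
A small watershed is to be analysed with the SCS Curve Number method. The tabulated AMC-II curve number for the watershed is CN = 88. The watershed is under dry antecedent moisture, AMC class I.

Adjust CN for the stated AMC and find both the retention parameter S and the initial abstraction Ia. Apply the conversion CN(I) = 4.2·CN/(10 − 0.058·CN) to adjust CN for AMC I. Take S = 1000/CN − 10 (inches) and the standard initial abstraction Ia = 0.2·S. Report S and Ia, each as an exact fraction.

CN(I) from CN(II)=88: (4.2·88)/(10 − 0.058·88) = 3850/51 ≈ 75.490
Retention S: 1000/CN − 10 with CN=75.490 → S = 250/77 ≈ 3.247 in
Ia = 0.2·(250/77) = 50/77 in ≈ 0.649 in

S = 250/77 in ≈ 3.247 in; Ia = 50/77 in ≈ 0.649 in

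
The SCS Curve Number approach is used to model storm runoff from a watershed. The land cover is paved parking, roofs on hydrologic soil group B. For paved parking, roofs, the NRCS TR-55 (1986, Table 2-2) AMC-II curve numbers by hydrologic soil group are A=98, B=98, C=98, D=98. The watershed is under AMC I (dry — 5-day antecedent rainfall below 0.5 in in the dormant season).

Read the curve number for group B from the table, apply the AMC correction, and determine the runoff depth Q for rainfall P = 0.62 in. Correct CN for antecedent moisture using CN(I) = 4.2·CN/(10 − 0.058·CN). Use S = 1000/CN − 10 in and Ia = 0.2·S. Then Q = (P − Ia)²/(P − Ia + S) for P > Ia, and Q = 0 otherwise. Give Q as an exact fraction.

NRCS table: paved parking, roofs, soil group B → CN(II) = 98
CN(I) from CN(II)=98: (4.2·98)/(10 − 0.058·98) = 102900/1079 ≈ 95.366
Max retention: S = 1000/(102900/1079) − 10 = 500/1029 in (≈ 0.486 in)
Ia = 0.2S: 0.2·0.486 = 0.097 in (exactly 100/1029)
Since P=0.620 > Ia=0.097: effective rainfall P−Ia = 26899/51450 in
Runoff Q = (P−Ia)²/(P−Ia+S) = (0.523)²/(0.523+0.486) = 723556201/2670203550 ≈ 0.271 in

Q = 723556201/2670203550 in ≈ 0.271 in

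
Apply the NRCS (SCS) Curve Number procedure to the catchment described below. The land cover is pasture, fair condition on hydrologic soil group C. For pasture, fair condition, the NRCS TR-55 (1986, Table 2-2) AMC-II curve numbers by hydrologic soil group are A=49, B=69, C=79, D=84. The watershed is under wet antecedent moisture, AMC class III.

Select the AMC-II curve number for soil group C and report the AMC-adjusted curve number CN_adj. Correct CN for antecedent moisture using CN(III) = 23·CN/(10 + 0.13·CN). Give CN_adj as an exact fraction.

CN_adj = 181700/2027 ≈ 89.640

NRCS table: pasture, fair condition, soil group C → CN(II) = 79
Adjust CN=79 to AMC III: 23·79/(10 + 0.13·79) → 1817 ÷ (2027/100) = 181700/2027 ≈ 89.640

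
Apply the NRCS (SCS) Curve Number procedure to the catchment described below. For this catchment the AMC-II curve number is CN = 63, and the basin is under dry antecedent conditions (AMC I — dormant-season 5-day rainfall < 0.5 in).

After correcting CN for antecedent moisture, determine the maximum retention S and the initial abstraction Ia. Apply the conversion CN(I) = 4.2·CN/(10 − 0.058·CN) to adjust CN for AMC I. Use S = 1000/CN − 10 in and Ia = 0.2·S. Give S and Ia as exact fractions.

S = 18500/1323 in ≈ 13.983 in; Ia = 3700/1323 in ≈ 2.797 in

CN(I) from CN(II)=63: (4.2·63)/(10 − 0.058·63) = 132300/3173 ≈ 41.696
Retention S: 1000/CN − 10 with CN=41.696 → S = 18500/1323 ≈ 13.983 in
Ia = 0.2S: 0.2·13.983 = 2.797 in (exactly 3700/1323)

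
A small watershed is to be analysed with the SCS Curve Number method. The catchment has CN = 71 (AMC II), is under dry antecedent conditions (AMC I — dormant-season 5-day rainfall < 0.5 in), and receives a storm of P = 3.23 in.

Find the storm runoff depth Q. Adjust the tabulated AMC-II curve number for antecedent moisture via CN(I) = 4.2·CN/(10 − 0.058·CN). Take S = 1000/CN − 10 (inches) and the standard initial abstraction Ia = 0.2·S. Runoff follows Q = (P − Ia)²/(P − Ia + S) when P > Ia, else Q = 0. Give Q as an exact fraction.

Q = 36707877649/244761516300 in ≈ 0.150 in

Adjust CN=71 to AMC I: 4.2·71/(10 − 0.058·71) → (1491/5) ÷ (2941/500) = 149100/2941 ≈ 50.697
Retention S: 1000/CN − 10 with CN=50.697 → S = 14500/1491 ≈ 9.725 in
Ia = 0.2S: 0.2·9.725 = 1.945 in (exactly 2900/1491)
Since P=3.230 > Ia=1.945: effective rainfall P−Ia = 191593/149100 in
Runoff Q = (P−Ia)²/(P−Ia+S) = (1.285)²/(1.285+9.725) = 36707877649/244761516300 ≈ 0.150 in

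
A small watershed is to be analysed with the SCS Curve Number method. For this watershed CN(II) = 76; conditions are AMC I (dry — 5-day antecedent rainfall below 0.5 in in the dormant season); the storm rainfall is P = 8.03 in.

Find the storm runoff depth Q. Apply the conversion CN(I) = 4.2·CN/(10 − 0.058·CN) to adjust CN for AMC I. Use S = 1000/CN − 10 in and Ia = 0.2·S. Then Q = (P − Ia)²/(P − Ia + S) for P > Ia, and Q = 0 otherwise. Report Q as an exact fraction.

Q = 7534066401/2484426700 in ≈ 3.033 in

Dry (AMC I): CN(I) = 4.2·76/(10 − 0.058·76) = (1596/5)/(699/125) = 13300/233 ≈ 57.082
S = 1000/(13300/233) − 10 = 1000/133 in ≈ 7.519 in
Ia = 0.2S: 0.2·7.519 = 1.504 in (exactly 200/133)
P − Ia = 8.030 − 1.504 = 86799/13300 ≈ 6.526 in (> 0, runoff occurs)
Q: (86799/13300)² ÷ (186799/13300) = 7534066401/2484426700 in (≈ 3.033 in)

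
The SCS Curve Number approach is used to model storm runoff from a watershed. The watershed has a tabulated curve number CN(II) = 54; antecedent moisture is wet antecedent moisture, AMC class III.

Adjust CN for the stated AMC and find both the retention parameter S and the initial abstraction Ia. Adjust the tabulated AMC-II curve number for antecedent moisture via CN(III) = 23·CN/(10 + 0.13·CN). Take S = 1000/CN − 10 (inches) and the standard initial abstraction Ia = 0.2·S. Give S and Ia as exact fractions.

Adjust CN=54 to AMC III: 23·54/(10 + 0.13·54) → 1242 ÷ (851/50) = 2700/37 ≈ 72.973
Max retention: S = 1000/(2700/37) − 10 = 100/27 in (≈ 3.704 in)
Ia = 0.2S: 0.2·3.704 = 0.741 in (exactly 20/27)

S = 100/27 in ≈ 3.704 in; Ia = 20/27 in ≈ 0.741 in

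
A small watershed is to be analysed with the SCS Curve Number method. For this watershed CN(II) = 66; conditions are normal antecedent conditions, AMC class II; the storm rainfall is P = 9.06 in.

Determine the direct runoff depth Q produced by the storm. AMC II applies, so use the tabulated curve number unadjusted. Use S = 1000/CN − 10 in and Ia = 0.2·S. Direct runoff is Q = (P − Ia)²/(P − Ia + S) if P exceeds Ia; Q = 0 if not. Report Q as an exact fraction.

CN(II) = 66; AMC II needs no correction.
S = 1000/66 − 10 = 170/33 in ≈ 5.152 in
Initial abstraction Ia = S/5 = (170/33)/5 = 34/33 ≈ 1.030 in
Excess rainfall: 9.060 − 1.030 = 8.030 in; P > Ia so Q > 0
Runoff Q = (P−Ia)²/(P−Ia+S) = (8.030)²/(8.030+5.152) = 175536001/35885850 ≈ 4.892 in

Q = 175536001/35885850 in ≈ 4.892 in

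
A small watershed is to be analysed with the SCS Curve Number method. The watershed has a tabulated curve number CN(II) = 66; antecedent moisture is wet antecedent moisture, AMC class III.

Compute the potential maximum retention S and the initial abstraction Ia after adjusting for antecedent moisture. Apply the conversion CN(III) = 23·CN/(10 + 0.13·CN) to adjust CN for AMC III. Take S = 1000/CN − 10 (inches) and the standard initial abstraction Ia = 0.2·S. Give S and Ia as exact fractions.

S = 1700/759 in ≈ 2.240 in; Ia = 340/759 in ≈ 0.448 in

Adjust CN=66 to AMC III: 23·66/(10 + 0.13·66) → 1518 ÷ (929/50) = 75900/929 ≈ 81.701
Max retention: S = 1000/(75900/929) − 10 = 1700/759 in (≈ 2.240 in)
Ia = 0.2S: 0.2·2.240 = 0.448 in (exactly 340/759)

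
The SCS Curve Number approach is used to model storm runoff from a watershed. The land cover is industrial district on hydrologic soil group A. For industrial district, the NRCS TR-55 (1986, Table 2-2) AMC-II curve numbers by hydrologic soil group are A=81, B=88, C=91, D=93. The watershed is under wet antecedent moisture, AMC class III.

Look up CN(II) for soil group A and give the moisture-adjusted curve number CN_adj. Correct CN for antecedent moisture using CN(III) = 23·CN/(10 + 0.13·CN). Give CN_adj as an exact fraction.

CN_adj = 186300/2053 ≈ 90.745

NRCS table: industrial district, soil group A → CN(II) = 81
Adjust CN=81 to AMC III: 23·81/(10 + 0.13·81) → 1863 ÷ (2053/100) = 186300/2053 ≈ 90.745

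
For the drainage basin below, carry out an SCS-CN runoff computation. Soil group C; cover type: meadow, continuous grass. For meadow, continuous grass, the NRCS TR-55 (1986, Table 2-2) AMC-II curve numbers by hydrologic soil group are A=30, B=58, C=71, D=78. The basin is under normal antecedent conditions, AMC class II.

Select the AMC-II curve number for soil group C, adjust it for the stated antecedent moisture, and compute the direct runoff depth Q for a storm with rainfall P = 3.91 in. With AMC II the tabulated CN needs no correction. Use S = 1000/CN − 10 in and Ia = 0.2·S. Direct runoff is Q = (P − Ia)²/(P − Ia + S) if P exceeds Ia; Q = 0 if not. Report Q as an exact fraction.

Q = 482285521/361823100 in ≈ 1.333 in

NRCS table: meadow, continuous grass, soil group C → CN(II) = 71
CN(II) = 71; AMC II needs no correction.
Max retention: S = 1000/71 − 10 = 290/71 in (≈ 4.085 in)
Ia = 0.2S: 0.2·4.085 = 0.817 in (exactly 58/71)
P − Ia = 3.910 − 0.817 = 21961/7100 ≈ 3.093 in (> 0, runoff occurs)
Q: (21961/7100)² ÷ (50961/7100) = 482285521/361823100 in (≈ 1.333 in)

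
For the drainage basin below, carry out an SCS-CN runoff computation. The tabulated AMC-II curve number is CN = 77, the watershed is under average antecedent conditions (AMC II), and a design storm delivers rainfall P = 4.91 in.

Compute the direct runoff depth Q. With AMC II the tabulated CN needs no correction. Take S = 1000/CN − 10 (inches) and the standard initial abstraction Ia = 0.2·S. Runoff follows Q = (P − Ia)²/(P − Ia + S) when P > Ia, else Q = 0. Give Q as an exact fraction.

Q = 1102704849/432793900 in ≈ 2.548 in

AMC II — tabulated CN = 77 applies directly.
S = 1000/77 − 10 = 230/77 in ≈ 2.987 in
Ia = 0.2·(230/77) = 46/77 in ≈ 0.597 in
Since P=4.910 > Ia=0.597: effective rainfall P−Ia = 33207/7700 in
Runoff Q = (P−Ia)²/(P−Ia+S) = (4.313)²/(4.313+2.987) = 1102704849/432793900 ≈ 2.548 in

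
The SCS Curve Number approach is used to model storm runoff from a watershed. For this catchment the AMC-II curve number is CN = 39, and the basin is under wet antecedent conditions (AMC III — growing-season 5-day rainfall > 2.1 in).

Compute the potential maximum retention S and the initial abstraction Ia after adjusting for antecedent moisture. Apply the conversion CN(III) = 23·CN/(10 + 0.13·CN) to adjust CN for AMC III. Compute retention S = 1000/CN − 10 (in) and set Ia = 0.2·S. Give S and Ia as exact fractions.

S = 6100/897 in ≈ 6.800 in; Ia = 1220/897 in ≈ 1.360 in

CN(III) from CN(II)=39: (23·39)/(10 + 0.13·39) = 89700/1507 ≈ 59.522
Max retention: S = 1000/(89700/1507) − 10 = 6100/897 in (≈ 6.800 in)
Ia = 0.2S: 0.2·6.800 = 1.360 in (exactly 1220/897)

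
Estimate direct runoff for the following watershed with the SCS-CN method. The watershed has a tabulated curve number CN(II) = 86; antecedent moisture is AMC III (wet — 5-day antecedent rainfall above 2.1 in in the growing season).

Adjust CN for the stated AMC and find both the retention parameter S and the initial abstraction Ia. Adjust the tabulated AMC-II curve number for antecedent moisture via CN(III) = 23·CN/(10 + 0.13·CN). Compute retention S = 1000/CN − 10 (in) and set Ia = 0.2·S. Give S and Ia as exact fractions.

CN(III) from CN(II)=86: (23·86)/(10 + 0.13·86) = 98900/1059 ≈ 93.390
Max retention: S = 1000/(98900/1059) − 10 = 700/989 in (≈ 0.708 in)
Ia = 0.2·(700/989) = 140/989 in ≈ 0.142 in

S = 700/989 in ≈ 0.708 in; Ia = 140/989 in ≈ 0.142 in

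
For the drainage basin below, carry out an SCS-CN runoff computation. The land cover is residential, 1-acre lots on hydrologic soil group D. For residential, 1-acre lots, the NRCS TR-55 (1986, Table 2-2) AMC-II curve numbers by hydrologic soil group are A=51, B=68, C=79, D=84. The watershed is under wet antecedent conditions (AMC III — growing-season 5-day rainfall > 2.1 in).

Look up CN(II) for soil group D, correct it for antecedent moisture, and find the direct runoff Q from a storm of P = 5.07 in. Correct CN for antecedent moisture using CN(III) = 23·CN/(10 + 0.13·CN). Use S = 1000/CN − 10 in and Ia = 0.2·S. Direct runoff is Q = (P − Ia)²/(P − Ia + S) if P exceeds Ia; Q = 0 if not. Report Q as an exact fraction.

Q = 56112608161/13373352300 in ≈ 4.196 in

NRCS table: residential, 1-acre lots, soil group D → CN(II) = 84
Adjust CN=84 to AMC III: 23·84/(10 + 0.13·84) → 1932 ÷ (523/25) = 48300/523 ≈ 92.352
S = 1000/(48300/523) − 10 = 400/483 in ≈ 0.828 in
Ia = 0.2·(400/483) = 80/483 in ≈ 0.166 in
Since P=5.070 > Ia=0.166: effective rainfall P−Ia = 236881/48300 in
Q = (236881/48300)²/((236881/48300) + 400/483) = (56112608161/2332890000)/(276881/48300) = 56112608161/13373352300 in ≈ 4.196 in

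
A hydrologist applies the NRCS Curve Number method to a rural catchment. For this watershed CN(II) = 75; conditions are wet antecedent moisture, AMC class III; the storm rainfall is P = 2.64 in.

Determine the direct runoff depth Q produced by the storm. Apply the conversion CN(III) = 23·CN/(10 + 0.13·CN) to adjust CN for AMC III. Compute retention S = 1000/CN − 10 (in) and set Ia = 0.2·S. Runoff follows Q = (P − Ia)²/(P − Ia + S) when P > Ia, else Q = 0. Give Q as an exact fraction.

Q = 8217458/5652825 in ≈ 1.454 in

CN(III) from CN(II)=75: (23·75)/(10 + 0.13·75) = 6900/79 ≈ 87.342
S = 1000/(6900/79) − 10 = 100/69 in ≈ 1.449 in
Ia = 0.2S: 0.2·1.449 = 0.290 in (exactly 20/69)
Excess rainfall: 2.640 − 0.290 = 2.350 in; P > Ia so Q > 0
Q = (4054/1725)²/((4054/1725) + 100/69) = (16434916/2975625)/(6554/1725) = 8217458/5652825 in ≈ 1.454 in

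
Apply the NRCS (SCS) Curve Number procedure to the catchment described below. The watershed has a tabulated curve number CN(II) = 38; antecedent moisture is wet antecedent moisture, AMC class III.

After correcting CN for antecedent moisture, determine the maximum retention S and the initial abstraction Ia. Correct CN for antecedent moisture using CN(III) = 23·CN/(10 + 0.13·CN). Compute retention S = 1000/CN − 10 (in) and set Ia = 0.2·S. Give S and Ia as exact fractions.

Wet (AMC III): CN(III) = 23·38/(10 + 0.13·38) = 874/(747/50) = 43700/747 ≈ 58.501
S = 1000/(43700/747) − 10 = 3100/437 in ≈ 7.094 in
Ia = 0.2·(3100/437) = 620/437 in ≈ 1.419 in

S = 3100/437 in ≈ 7.094 in; Ia = 620/437 in ≈ 1.419 in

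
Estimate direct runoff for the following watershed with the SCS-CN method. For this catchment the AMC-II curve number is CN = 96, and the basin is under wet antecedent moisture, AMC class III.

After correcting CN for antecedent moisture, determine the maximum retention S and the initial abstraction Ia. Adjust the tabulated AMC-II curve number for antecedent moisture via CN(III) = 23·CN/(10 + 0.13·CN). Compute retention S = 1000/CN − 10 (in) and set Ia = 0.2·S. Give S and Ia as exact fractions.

CN(III) from CN(II)=96: (23·96)/(10 + 0.13·96) = 27600/281 ≈ 98.221
Retention S: 1000/CN − 10 with CN=98.221 → S = 25/138 ≈ 0.181 in
Ia = 0.2S: 0.2·0.181 = 0.036 in (exactly 5/138)

S = 25/138 in ≈ 0.181 in; Ia = 5/138 in ≈ 0.036 in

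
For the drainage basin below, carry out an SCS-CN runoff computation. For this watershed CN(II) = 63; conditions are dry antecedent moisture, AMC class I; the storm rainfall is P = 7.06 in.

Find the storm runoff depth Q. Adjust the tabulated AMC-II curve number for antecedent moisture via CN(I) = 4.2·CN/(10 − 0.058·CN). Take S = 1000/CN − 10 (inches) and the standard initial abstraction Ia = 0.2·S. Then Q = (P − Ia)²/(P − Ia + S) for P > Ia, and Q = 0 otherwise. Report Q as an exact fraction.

Q = 79534716361/79844306850 in ≈ 0.996 in

CN(I) from CN(II)=63: (4.2·63)/(10 − 0.058·63) = 132300/3173 ≈ 41.696
S = 1000/(132300/3173) − 10 = 18500/1323 in ≈ 13.983 in
Ia = 0.2·(18500/1323) = 3700/1323 in ≈ 2.797 in
Since P=7.060 > Ia=2.797: effective rainfall P−Ia = 282019/66150 in
Q = (282019/66150)²/((282019/66150) + 18500/1323) = (79534716361/4375822500)/(1207019/66150) = 79534716361/79844306850 in ≈ 0.996 in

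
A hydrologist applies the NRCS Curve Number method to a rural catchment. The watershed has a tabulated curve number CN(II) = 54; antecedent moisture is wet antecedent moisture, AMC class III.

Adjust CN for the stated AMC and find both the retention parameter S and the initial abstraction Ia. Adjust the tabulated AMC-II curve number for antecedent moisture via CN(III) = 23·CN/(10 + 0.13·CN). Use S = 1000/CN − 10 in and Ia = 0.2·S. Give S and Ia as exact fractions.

Wet (AMC III): CN(III) = 23·54/(10 + 0.13·54) = 1242/(851/50) = 2700/37 ≈ 72.973
S = 1000/(2700/37) − 10 = 100/27 in ≈ 3.704 in
Initial abstraction Ia = S/5 = (100/27)/5 = 20/27 ≈ 0.741 in

S = 100/27 in ≈ 3.704 in; Ia = 20/27 in ≈ 0.741 in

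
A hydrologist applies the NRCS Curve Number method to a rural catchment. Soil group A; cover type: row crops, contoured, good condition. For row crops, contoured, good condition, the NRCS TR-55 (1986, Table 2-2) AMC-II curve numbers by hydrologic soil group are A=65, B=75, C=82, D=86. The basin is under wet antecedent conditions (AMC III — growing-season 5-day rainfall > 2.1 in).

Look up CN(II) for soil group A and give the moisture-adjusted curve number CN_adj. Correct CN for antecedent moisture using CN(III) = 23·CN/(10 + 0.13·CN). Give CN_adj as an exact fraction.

CN_adj = 29900/369 ≈ 81.030

NRCS table: row crops, contoured, good condition, soil group A → CN(II) = 65
CN(III) from CN(II)=65: (23·65)/(10 + 0.13·65) = 29900/369 ≈ 81.030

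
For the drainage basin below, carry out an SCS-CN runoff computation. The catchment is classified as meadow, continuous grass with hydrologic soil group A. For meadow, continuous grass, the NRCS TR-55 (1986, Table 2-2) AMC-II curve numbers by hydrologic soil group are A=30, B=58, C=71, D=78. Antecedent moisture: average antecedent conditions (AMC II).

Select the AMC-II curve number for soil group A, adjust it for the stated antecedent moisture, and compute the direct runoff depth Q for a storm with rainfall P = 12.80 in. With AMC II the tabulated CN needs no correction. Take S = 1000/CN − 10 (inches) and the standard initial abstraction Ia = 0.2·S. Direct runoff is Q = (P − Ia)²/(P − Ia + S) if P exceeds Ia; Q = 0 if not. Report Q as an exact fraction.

NRCS table: meadow, continuous grass, soil group A → CN(II) = 30
CN(II) = 30; AMC II needs no correction.
S = 1000/30 − 10 = 70/3 in ≈ 23.333 in
Initial abstraction Ia = S/5 = (70/3)/5 = 14/3 ≈ 4.667 in
P − Ia = 12.800 − 4.667 = 122/15 ≈ 8.133 in (> 0, runoff occurs)
Runoff Q = (P−Ia)²/(P−Ia+S) = (8.133)²/(8.133+23.333) = 3721/1770 ≈ 2.102 in

Q = 3721/1770 in ≈ 2.102 in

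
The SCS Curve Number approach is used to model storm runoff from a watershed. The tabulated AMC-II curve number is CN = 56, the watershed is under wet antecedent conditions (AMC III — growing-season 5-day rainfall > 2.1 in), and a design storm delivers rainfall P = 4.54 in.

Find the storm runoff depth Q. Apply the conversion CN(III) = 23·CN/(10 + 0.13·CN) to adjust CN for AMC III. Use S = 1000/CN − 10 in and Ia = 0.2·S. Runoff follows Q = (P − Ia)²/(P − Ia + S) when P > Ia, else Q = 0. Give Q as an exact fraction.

CN(III) from CN(II)=56: (23·56)/(10 + 0.13·56) = 4025/54 ≈ 74.537
S = 1000/(4025/54) − 10 = 550/161 in ≈ 3.416 in
Ia = 0.2·(550/161) = 110/161 in ≈ 0.683 in
Excess rainfall: 4.540 − 0.683 = 3.857 in; P > Ia so Q > 0
Q = (31047/8050)²/((31047/8050) + 550/161) = (963916209/64802500)/(58547/8050) = 963916209/471303350 in ≈ 2.045 in

Q = 963916209/471303350 in ≈ 2.045 in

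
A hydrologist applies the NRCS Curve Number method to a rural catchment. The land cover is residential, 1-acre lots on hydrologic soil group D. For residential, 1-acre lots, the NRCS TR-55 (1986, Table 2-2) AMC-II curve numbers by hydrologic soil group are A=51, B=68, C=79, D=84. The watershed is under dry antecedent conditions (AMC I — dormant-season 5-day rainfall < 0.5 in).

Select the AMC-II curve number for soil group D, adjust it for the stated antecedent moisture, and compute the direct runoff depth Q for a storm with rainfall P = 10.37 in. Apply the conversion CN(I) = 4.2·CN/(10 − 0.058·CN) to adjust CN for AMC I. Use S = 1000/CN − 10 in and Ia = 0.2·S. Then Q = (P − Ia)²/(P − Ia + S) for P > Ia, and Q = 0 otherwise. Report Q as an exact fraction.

NRCS table: residential, 1-acre lots, soil group D → CN(II) = 84
Adjust CN=84 to AMC I: 4.2·84/(10 − 0.058·84) → (1764/5) ÷ (641/125) = 44100/641 ≈ 68.799
S = 1000/(44100/641) − 10 = 2000/441 in ≈ 4.535 in
Ia = 0.2·(2000/441) = 400/441 in ≈ 0.907 in
P − Ia = 10.370 − 0.907 = 417317/44100 ≈ 9.463 in (> 0, runoff occurs)
Runoff Q = (P−Ia)²/(P−Ia+S) = (9.463)²/(9.463+4.535) = 174153478489/27223679700 ≈ 6.397 in

Q = 174153478489/27223679700 in ≈ 6.397 in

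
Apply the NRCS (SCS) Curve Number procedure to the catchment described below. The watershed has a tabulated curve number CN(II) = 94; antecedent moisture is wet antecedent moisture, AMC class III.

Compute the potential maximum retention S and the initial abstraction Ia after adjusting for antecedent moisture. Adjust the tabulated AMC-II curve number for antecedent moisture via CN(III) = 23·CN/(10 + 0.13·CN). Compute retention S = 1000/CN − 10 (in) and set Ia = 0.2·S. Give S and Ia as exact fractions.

Wet (AMC III): CN(III) = 23·94/(10 + 0.13·94) = 2162/(1111/50) = 108100/1111 ≈ 97.300
Max retention: S = 1000/(108100/1111) − 10 = 300/1081 in (≈ 0.278 in)
Ia = 0.2·(300/1081) = 60/1081 in ≈ 0.056 in

S = 300/1081 in ≈ 0.278 in; Ia = 60/1081 in ≈ 0.056 in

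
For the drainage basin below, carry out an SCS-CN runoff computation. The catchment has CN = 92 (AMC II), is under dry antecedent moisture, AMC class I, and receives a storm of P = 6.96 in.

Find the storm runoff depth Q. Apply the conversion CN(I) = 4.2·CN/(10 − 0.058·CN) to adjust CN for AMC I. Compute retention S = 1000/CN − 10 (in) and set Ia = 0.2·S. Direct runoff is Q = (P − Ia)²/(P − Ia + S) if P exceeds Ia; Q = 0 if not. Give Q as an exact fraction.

Dry (AMC I): CN(I) = 4.2·92/(10 − 0.058·92) = (1932/5)/(583/125) = 48300/583 ≈ 82.847
Retention S: 1000/CN − 10 with CN=82.847 → S = 1000/483 ≈ 2.070 in
Ia = 0.2·(1000/483) = 200/483 in ≈ 0.414 in
P − Ia = 6.960 − 0.414 = 79042/12075 ≈ 6.546 in (> 0, runoff occurs)
Q = (79042/12075)²/((79042/12075) + 1000/483) = (6247637764/145805625)/(104042/12075) = 3123818882/628153575 in ≈ 4.973 in

Q = 3123818882/628153575 in ≈ 4.973 in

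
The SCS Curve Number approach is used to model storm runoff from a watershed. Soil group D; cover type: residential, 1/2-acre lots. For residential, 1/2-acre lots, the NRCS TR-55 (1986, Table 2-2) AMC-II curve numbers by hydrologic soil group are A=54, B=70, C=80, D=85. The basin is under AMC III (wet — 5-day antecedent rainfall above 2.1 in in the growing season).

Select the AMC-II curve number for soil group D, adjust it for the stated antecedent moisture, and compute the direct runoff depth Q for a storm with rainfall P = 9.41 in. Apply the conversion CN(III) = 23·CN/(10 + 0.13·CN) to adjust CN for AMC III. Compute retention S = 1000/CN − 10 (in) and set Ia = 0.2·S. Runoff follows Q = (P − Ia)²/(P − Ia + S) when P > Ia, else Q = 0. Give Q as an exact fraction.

Q = 130994048761/15324502100 in ≈ 8.548 in

NRCS table: residential, 1/2-acre lots, soil group D → CN(II) = 85
Wet (AMC III): CN(III) = 23·85/(10 + 0.13·85) = 1955/(421/20) = 39100/421 ≈ 92.874
S = 1000/(39100/421) − 10 = 300/391 in ≈ 0.767 in
Ia = 0.2S: 0.2·0.767 = 0.153 in (exactly 60/391)
Excess rainfall: 9.410 − 0.153 = 9.257 in; P > Ia so Q > 0
Q: (361931/39100)² ÷ (391931/39100) = 130994048761/15324502100 in (≈ 8.548 in)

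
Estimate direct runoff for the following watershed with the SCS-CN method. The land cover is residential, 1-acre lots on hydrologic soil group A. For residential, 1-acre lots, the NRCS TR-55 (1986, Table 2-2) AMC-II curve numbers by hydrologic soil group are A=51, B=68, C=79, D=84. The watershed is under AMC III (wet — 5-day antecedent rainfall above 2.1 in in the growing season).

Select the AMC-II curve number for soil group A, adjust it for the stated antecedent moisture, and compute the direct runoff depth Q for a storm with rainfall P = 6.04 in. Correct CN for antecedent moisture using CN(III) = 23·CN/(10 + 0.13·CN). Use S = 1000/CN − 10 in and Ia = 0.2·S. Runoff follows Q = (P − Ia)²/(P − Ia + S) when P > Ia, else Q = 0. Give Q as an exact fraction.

NRCS table: residential, 1-acre lots, soil group A → CN(II) = 51
CN(III) from CN(II)=51: (23·51)/(10 + 0.13·51) = 117300/1663 ≈ 70.535
Retention S: 1000/CN − 10 with CN=70.535 → S = 4900/1173 ≈ 4.177 in
Ia = 0.2S: 0.2·4.177 = 0.835 in (exactly 980/1173)
Since P=6.040 > Ia=0.835: effective rainfall P−Ia = 152623/29325 in
Q: (152623/29325)² ÷ (275123/29325) = 23293780129/8067981975 in (≈ 2.887 in)

Q = 23293780129/8067981975 in ≈ 2.887 in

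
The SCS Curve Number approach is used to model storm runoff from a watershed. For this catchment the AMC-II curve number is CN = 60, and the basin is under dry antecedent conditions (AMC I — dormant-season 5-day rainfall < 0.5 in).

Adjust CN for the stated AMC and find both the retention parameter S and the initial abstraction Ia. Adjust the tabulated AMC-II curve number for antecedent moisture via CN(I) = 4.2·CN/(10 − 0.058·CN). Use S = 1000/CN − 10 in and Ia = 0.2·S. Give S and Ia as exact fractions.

S = 1000/63 in ≈ 15.873 in; Ia = 200/63 in ≈ 3.175 in

CN(I) from CN(II)=60: (4.2·60)/(10 − 0.058·60) = 6300/163 ≈ 38.650
Retention S: 1000/CN − 10 with CN=38.650 → S = 1000/63 ≈ 15.873 in
Ia = 0.2S: 0.2·15.873 = 3.175 in (exactly 200/63)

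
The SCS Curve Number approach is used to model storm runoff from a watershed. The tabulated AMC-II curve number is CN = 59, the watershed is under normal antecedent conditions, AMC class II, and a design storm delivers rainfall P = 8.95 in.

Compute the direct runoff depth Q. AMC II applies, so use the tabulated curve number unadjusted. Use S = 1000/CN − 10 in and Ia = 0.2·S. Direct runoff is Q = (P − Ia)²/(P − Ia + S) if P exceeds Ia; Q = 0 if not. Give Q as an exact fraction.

Q = 79584241/20202780 in ≈ 3.939 in

CN(II) = 59; AMC II needs no correction.
Retention S: 1000/CN − 10 with CN=59.000 → S = 410/59 ≈ 6.949 in
Ia = 0.2·(410/59) = 82/59 in ≈ 1.390 in
Excess rainfall: 8.950 − 1.390 = 7.560 in; P > Ia so Q > 0
Q: (8921/1180)² ÷ (17121/1180) = 79584241/20202780 in (≈ 3.939 in)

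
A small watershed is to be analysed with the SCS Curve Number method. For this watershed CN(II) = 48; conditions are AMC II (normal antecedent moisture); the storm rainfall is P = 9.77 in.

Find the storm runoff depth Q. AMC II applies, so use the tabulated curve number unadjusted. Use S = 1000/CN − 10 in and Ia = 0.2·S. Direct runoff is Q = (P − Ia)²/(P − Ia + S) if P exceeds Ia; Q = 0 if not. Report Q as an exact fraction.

CN(II) = 48; AMC II needs no correction.
Retention S: 1000/CN − 10 with CN=48.000 → S = 65/6 ≈ 10.833 in
Ia = 0.2S: 0.2·10.833 = 2.167 in (exactly 13/6)
P − Ia = 9.770 − 2.167 = 2281/300 ≈ 7.603 in (> 0, runoff occurs)
Q: (2281/300)² ÷ (5531/300) = 5202961/1659300 in (≈ 3.136 in)

Q = 5202961/1659300 in ≈ 3.136 in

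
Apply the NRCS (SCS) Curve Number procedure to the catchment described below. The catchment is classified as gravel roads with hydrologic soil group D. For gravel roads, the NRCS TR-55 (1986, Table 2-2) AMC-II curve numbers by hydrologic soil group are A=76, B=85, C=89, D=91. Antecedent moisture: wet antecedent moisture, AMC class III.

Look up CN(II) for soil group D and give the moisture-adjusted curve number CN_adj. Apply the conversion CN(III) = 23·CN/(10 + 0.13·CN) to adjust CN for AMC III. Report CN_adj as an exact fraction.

NRCS table: gravel roads, soil group D → CN(II) = 91
Adjust CN=91 to AMC III: 23·91/(10 + 0.13·91) → 2093 ÷ (2183/100) = 209300/2183 ≈ 95.877

CN_adj = 209300/2183 ≈ 95.877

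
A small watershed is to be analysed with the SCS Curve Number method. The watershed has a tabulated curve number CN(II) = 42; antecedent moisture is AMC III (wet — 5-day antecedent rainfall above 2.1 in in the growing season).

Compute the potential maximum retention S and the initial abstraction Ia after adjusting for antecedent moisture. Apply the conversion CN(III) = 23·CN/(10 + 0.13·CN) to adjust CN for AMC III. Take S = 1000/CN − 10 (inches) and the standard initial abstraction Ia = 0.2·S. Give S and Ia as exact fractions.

S = 2900/483 in ≈ 6.004 in; Ia = 580/483 in ≈ 1.201 in

Wet (AMC III): CN(III) = 23·42/(10 + 0.13·42) = 966/(773/50) = 48300/773 ≈ 62.484
S = 1000/(48300/773) − 10 = 2900/483 in ≈ 6.004 in
Ia = 0.2·(2900/483) = 580/483 in ≈ 1.201 in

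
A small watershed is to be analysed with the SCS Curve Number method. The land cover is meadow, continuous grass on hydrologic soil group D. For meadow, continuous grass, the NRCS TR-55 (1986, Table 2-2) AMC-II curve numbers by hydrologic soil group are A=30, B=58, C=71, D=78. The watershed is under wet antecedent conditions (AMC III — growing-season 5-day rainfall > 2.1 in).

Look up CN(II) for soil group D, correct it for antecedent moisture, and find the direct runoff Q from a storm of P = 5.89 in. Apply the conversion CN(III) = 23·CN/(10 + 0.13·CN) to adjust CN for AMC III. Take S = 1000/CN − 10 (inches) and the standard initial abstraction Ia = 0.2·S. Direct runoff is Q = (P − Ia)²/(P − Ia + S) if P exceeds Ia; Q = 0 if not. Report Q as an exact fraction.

NRCS table: meadow, continuous grass, soil group D → CN(II) = 78
Wet (AMC III): CN(III) = 23·78/(10 + 0.13·78) = 1794/(1007/50) = 89700/1007 ≈ 89.076
Retention S: 1000/CN − 10 with CN=89.076 → S = 1100/897 ≈ 1.226 in
Ia = 0.2·(1100/897) = 220/897 in ≈ 0.245 in
P − Ia = 5.890 − 0.245 = 506333/89700 ≈ 5.645 in (> 0, runoff occurs)
Q: (506333/89700)² ÷ (616333/89700) = 256373106889/55285070100 in (≈ 4.637 in)

Q = 256373106889/55285070100 in ≈ 4.637 in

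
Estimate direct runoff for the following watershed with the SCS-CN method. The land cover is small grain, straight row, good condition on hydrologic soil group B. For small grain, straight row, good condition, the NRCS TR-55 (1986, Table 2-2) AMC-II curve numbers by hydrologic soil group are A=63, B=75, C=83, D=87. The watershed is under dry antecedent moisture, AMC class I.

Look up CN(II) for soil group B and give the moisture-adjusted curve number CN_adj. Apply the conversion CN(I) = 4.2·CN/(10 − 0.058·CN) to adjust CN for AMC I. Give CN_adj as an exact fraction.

NRCS table: small grain, straight row, good condition, soil group B → CN(II) = 75
Dry (AMC I): CN(I) = 4.2·75/(10 − 0.058·75) = 315/(113/20) = 6300/113 ≈ 55.752

CN_adj = 6300/113 ≈ 55.752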